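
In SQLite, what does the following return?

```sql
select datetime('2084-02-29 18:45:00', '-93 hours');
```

-93 hours from 2084-02-29 18:45:00 is 2084-02-25 21:45:00 (crosses midnight).

2084-02-25 21:45:00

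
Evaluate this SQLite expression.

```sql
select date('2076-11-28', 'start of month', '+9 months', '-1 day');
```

2077-07-31

`start of month` rewinds 2076-11-28 to 2076-11-01.
Adding +9 months to 2076-11-01 gives 2077-08-01.
Going back 1 day from 2077-08-01 reaches 2077-07-31 (last day of July, 31 days).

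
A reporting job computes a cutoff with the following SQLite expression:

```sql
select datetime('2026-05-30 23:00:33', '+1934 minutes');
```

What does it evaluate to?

1934 minutes = 32h 14m; +1934 minutes from 2026-05-30 23:00:33 is 2026-06-01 07:14:33 (crosses midnight).

2026-06-01 07:14:33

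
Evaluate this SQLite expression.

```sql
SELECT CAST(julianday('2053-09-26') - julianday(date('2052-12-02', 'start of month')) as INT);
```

299

`start of month` rewinds 2052-12-02 to 2052-12-01.
30 days remain in December 2052 after the 1st (31 − 1).
Full months from January 2053 through August 2053 contribute their day counts.
Then 26 days into September 2053.
Total: 30 + 31 + 28 + 31 + 30 + 31 + 30 + 31 + 31 + 26 = 299.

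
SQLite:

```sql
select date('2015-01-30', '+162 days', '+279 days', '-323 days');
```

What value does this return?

Applying '+162 days' to 2015-01-30: counting 162 days forward gives 2015-07-11.
Applying '+279 days' to 2015-07-11: counting 279 days forward gives 2016-04-15.
Applying '-323 days' to 2016-04-15: counting 323 days back gives 2015-05-28.

2015-05-28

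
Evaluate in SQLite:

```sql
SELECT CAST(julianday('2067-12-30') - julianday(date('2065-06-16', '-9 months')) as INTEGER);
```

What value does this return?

1200

Adding -9 months to 2065-06-16 gives 2064-09-16.
14 days remain in September 2064 after the 16th (30 − 16).
Full months from October 2064 through November 2067 contribute their day counts.
Then 30 days into December 2067.
Total: 14 + 31 + 30 + 31 + 31 + 28 + 31 + 30 + 31 + 30 + 31 + 31 + 30 + 31 + 30 + 31 + 31 + 28 + 31 + 30 + 31 + 30 + 31 + 31 + 30 + 31 + 30 + 31 + 31 + 28 + 31 + 30 + 31 + 30 + 31 + 31 + 30 + 31 + 30 + 30 = 1200.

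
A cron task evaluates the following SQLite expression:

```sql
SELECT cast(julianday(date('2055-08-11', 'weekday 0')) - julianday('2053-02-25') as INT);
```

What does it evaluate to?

901

`weekday 0` advances to the next Sunday; 2055-08-11 is a Wednesday, so it moves forward to 2055-08-15.
3 days remain in February 2053 after the 25th (28 − 25).
Full months from March 2053 through July 2055 contribute their day counts.
Then 15 days into August 2055.
Total: 3 + 31 + 30 + 31 + 30 + 31 + 31 + 30 + 31 + 30 + 31 + 31 + 28 + 31 + 30 + 31 + 30 + 31 + 31 + 30 + 31 + 30 + 31 + 31 + 28 + 31 + 30 + 31 + 30 + 31 + 15 = 901.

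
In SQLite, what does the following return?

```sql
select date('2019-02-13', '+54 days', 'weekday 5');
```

2019-04-12

Applying '+54 days' to 2019-02-13: counting 54 days forward gives 2019-04-08.
`weekday 5` advances to the next Friday; 2019-04-08 is a Monday, so it moves forward to 2019-04-12.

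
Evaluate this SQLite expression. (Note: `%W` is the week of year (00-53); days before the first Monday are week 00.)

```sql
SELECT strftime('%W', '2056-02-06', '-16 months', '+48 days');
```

First apply '-16 months', '+48 days': 2056-02-06 → 2054-11-23.
2054-11-23 is a Monday. SQLite's %W counts Mondays since the year started; the result is 47.

47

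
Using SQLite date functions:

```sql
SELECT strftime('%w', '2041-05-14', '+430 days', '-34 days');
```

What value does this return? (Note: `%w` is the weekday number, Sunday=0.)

First apply '+430 days', '-34 days': 2041-05-14 → 2042-06-14.
2042-06-14 is a Saturday; with Sunday=0 that is 6.

6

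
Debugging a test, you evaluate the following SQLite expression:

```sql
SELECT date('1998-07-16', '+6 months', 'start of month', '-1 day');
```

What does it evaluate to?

Adding +6 months to 1998-07-16 gives 1999-01-16.
`start of month` rewinds 1999-01-16 to 1999-01-01.
Going back 1 day from 1999-01-01 reaches 1998-12-31 (last day of December, 31 days).

1998-12-31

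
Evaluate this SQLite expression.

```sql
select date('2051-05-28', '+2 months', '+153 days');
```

Adding +2 months to 2051-05-28 gives 2051-07-28.
Applying '+153 days' to 2051-07-28: counting 153 days forward gives 2051-12-28.

2051-12-28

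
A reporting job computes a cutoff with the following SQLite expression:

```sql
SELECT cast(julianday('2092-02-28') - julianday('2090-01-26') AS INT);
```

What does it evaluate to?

5 days remain in January 2090 after the 26th (31 − 26).
Full months from February 2090 through January 2092 contribute their day counts.
Then 28 days into February 2092.
Total: 5 + 28 + 31 + 30 + 31 + 30 + 31 + 31 + 30 + 31 + 30 + 31 + 31 + 28 + 31 + 30 + 31 + 30 + 31 + 31 + 30 + 31 + 30 + 31 + 31 + 28 = 763.

763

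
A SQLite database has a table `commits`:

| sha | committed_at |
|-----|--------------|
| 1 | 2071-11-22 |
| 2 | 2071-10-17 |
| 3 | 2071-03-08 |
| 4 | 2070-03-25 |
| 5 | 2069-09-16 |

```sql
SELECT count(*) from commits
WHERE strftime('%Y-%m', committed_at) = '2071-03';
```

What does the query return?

Rows with year-month 2071-03: 2071-03-08 → 1.

1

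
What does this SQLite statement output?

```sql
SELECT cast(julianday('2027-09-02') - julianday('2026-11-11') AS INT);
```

295

19 days remain in November 2026 after the 11th (30 − 11).
Full months from December 2026 through August 2027 contribute their day counts.
Then 2 days into September 2027.
Total: 19 + 31 + 31 + 28 + 31 + 30 + 31 + 30 + 31 + 31 + 2 = 295.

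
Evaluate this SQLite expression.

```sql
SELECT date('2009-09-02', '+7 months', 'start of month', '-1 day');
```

Adding +7 months to 2009-09-02 gives 2010-04-02.
`start of month` rewinds 2010-04-02 to 2010-04-01.
Going back 1 day from 2010-04-01 reaches 2010-03-31 (last day of March, 31 days).

2010-03-31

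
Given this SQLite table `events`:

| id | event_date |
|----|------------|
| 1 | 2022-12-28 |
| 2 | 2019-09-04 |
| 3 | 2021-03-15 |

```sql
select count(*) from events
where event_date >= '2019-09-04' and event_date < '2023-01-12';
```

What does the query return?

Rows in [2019-09-04, 2023-01-12): 2022-12-28, 2019-09-04, 2021-03-15 → 3 rows.

3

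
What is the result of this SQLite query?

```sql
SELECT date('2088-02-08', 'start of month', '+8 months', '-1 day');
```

`start of month` rewinds 2088-02-08 to 2088-02-01.
Adding +8 months to 2088-02-01 gives 2088-10-01.
Going back 1 day from 2088-10-01 reaches 2088-09-30 (last day of September, 30 days).

2088-09-30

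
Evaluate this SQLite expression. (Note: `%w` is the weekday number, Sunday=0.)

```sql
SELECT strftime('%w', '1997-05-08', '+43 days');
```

First apply '+43 days': 1997-05-08 → 1997-06-20.
1997-06-20 is a Friday; with Sunday=0 that is 5.

5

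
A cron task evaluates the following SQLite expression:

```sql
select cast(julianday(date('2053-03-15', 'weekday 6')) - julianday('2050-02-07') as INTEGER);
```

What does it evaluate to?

`weekday 6` advances to the next Saturday; 2053-03-15 is already a Saturday, so it stays at 2053-03-15.
21 days remain in February 2050 after the 7th (28 − 7).
Full months from March 2050 through February 2053 contribute their day counts.
Then 15 days into March 2053.
Total: 21 + 31 + 30 + 31 + 30 + 31 + 31 + 30 + 31 + 30 + 31 + 31 + 28 + 31 + 30 + 31 + 30 + 31 + 31 + 30 + 31 + 30 + 31 + 31 + 29 + 31 + 30 + 31 + 30 + 31 + 31 + 30 + 31 + 30 + 31 + 31 + 28 + 15 = 1132.

1132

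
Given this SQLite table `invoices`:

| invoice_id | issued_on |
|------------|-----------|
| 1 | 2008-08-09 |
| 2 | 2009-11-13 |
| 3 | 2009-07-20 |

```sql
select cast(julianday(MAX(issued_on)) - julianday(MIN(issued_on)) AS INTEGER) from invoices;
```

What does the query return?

MIN = 2008-08-09, MAX = 2009-11-13.
22 days remain in August 2008 after the 9th (31 − 9).
Full months from September 2008 through October 2009 contribute their day counts.
Then 13 days into November 2009.
Total: 22 + 30 + 31 + 30 + 31 + 31 + 28 + 31 + 30 + 31 + 30 + 31 + 31 + 30 + 31 + 13 = 461.

461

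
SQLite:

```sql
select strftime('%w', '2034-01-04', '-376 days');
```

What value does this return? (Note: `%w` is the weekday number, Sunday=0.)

5

First apply '-376 days': 2034-01-04 → 2032-12-24.
2032-12-24 is a Friday; with Sunday=0 that is 5.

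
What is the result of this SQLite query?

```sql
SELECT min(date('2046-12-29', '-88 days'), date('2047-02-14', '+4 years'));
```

2046-10-02

date('2046-12-29', '-88 days') → 2046-10-02.
date('2047-02-14', '+4 years') → 2051-02-14.
Earlier of the two is 2046-10-02.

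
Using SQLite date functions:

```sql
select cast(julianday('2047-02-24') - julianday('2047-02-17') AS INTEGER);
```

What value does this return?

Both dates are in February 2047: 24 − 17 = 7.

7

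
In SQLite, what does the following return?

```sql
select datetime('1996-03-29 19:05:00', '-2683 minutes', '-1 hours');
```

1996-03-27 21:22:00

2683 minutes = 44h 43m; -2683 minutes from 1996-03-29 19:05:00 is 1996-03-27 22:22:00 (crosses midnight).
-1 hours from 1996-03-27 22:22:00 is 1996-03-27 21:22:00.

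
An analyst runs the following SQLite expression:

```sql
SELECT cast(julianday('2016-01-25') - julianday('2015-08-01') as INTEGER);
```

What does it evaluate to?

177

30 days remain in August 2015 after the 1st (31 − 1).
September 2015: 30 days.
October 2015: 31 days.
November 2015: 30 days.
December 2015: 31 days.
Then 25 days into January 2016.
Total: 30 + 30 + 31 + 30 + 31 + 25 = 177.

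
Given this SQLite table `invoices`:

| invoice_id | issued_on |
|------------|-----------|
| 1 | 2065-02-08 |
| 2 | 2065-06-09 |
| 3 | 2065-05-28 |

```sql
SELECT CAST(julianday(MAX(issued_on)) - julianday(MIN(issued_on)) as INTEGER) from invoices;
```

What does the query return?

MIN = 2065-02-08, MAX = 2065-06-09.
20 days remain in February 2065 after the 8th (28 − 8).
March 2065: 31 days.
April 2065: 30 days.
May 2065: 31 days.
Then 9 days into June 2065.
Total: 20 + 31 + 30 + 31 + 9 = 121.

121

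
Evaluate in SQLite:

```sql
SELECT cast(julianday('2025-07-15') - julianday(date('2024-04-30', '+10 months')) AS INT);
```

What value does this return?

Adding +10 months to 2024-04-30 targets 2025-02-30. February 2025 has only 28 days, so SQLite normalizes the 2-day overflow forward to 2025-03-02.
29 days remain in March 2025 after the 2nd (31 − 2).
April 2025: 30 days.
May 2025: 31 days.
June 2025: 30 days.
Then 15 days into July 2025.
Total: 29 + 30 + 31 + 30 + 15 = 135.

135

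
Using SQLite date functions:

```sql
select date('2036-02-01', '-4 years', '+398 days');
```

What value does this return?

2033-03-05

Adding -4 years to 2036-02-01 gives 2032-02-01.
Applying '+398 days' to 2032-02-01: counting 398 days forward gives 2033-03-05.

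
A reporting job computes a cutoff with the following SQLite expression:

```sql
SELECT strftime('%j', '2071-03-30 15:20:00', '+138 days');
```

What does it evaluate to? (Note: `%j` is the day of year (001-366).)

227

First apply '+138 days': 2071-03-30 15:20:00 → 2071-08-15 15:20:00.
Day-of-year for 2071-08-15: days since 2071-01-01 inclusive = 227, zero-padded to 227.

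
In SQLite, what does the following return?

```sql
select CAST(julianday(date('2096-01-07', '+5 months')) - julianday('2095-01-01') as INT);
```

Adding +5 months to 2096-01-07 gives 2096-06-07.
30 days remain in January 2095 after the 1st (31 − 1).
Full months from February 2095 through May 2096 contribute their day counts.
Then 7 days into June 2096.
Total: 30 + 28 + 31 + 30 + 31 + 30 + 31 + 31 + 30 + 31 + 30 + 31 + 31 + 29 + 31 + 30 + 31 + 7 = 523.

523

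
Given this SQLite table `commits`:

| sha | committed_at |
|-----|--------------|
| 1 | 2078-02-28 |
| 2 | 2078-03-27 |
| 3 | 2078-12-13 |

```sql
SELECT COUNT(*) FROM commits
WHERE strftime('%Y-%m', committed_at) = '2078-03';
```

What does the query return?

Rows with year-month 2078-03: 2078-03-27 → 1.

1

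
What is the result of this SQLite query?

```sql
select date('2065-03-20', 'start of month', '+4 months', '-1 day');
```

2065-06-30

`start of month` rewinds 2065-03-20 to 2065-03-01.
Adding +4 months to 2065-03-01 gives 2065-07-01.
Going back 1 day from 2065-07-01 reaches 2065-06-30 (last day of June, 30 days).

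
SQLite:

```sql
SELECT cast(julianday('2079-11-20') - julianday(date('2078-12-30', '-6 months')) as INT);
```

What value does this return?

Adding -6 months to 2078-12-30 gives 2078-06-30.
0 days remain in June 2078 after the 30th (30 − 30).
Full months from July 2078 through October 2079 contribute their day counts.
Then 20 days into November 2079.
Total: 0 + 31 + 31 + 30 + 31 + 30 + 31 + 31 + 28 + 31 + 30 + 31 + 30 + 31 + 31 + 30 + 31 + 20 = 508.

508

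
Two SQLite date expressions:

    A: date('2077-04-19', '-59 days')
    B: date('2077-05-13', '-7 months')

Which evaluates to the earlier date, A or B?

B

A = 2077-02-19.
B = 2076-10-13.
B is earlier.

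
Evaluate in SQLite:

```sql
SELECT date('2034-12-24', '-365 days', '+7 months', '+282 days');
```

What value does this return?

2035-05-02

Applying '-365 days' to 2034-12-24: counting 365 days back gives 2033-12-24.
Adding +7 months to 2033-12-24 gives 2034-07-24.
Applying '+282 days' to 2034-07-24: counting 282 days forward gives 2035-05-02.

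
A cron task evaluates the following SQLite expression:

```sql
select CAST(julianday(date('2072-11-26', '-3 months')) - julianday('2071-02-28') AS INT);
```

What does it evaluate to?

545

Adding -3 months to 2072-11-26 gives 2072-08-26.
0 days remain in February 2071 after the 28th (28 − 28).
Full months from March 2071 through July 2072 contribute their day counts.
Then 26 days into August 2072.
Total: 0 + 31 + 30 + 31 + 30 + 31 + 31 + 30 + 31 + 30 + 31 + 31 + 29 + 31 + 30 + 31 + 30 + 31 + 26 = 545.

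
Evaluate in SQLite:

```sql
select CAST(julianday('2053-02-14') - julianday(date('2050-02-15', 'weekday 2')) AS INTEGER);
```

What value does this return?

`weekday 2` advances to the next Tuesday; 2050-02-15 is already a Tuesday, so it stays at 2050-02-15.
13 days remain in February 2050 after the 15th (28 − 15).
Full months from March 2050 through January 2053 contribute their day counts.
Then 14 days into February 2053.
Total: 13 + 31 + 30 + 31 + 30 + 31 + 31 + 30 + 31 + 30 + 31 + 31 + 28 + 31 + 30 + 31 + 30 + 31 + 31 + 30 + 31 + 30 + 31 + 31 + 29 + 31 + 30 + 31 + 30 + 31 + 31 + 30 + 31 + 30 + 31 + 31 + 14 = 1095.

1095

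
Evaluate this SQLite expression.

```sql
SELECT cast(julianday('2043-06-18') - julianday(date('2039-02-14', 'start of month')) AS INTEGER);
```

`start of month` rewinds 2039-02-14 to 2039-02-01.
27 days remain in February 2039 after the 1st (28 − 1).
Full months from March 2039 through May 2043 contribute their day counts.
Then 18 days into June 2043.
Total: 27 + 31 + 30 + 31 + 30 + 31 + 31 + 30 + 31 + 30 + 31 + 31 + 29 + 31 + 30 + 31 + 30 + 31 + 31 + 30 + 31 + 30 + 31 + 31 + 28 + 31 + 30 + 31 + 30 + 31 + 31 + 30 + 31 + 30 + 31 + 31 + 28 + 31 + 30 + 31 + 30 + 31 + 31 + 30 + 31 + 30 + 31 + 31 + 28 + 31 + 30 + 31 + 18 = 1598.

1598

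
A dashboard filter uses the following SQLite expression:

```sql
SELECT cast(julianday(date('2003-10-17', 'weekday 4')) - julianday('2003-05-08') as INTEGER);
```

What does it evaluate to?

168

`weekday 4` advances to the next Thursday; 2003-10-17 is a Friday, so it moves forward to 2003-10-23.
23 days remain in May 2003 after the 8th (31 − 8).
June 2003: 30 days.
July 2003: 31 days.
August 2003: 31 days.
September 2003: 30 days.
Then 23 days into October 2003.
Total: 23 + 30 + 31 + 31 + 30 + 23 = 168.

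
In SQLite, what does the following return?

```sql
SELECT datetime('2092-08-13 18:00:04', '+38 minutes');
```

+38 minutes from 2092-08-13 18:00:04 is 2092-08-13 18:38:04.

2092-08-13 18:38:04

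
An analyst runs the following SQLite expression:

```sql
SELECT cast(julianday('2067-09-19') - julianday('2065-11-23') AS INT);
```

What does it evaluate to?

665

7 days remain in November 2065 after the 23rd (30 − 23).
Full months from December 2065 through August 2067 contribute their day counts.
Then 19 days into September 2067.
Total: 7 + 31 + 31 + 28 + 31 + 30 + 31 + 30 + 31 + 31 + 30 + 31 + 30 + 31 + 31 + 28 + 31 + 30 + 31 + 30 + 31 + 31 + 19 = 665.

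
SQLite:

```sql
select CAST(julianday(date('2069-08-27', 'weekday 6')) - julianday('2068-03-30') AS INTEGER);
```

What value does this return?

519

`weekday 6` advances to the next Saturday; 2069-08-27 is a Tuesday, so it moves forward to 2069-08-31.
1 day remains in March 2068 after the 30th (31 − 30).
Full months from April 2068 through July 2069 contribute their day counts.
Then 31 days into August 2069.
Total: 1 + 30 + 31 + 30 + 31 + 31 + 30 + 31 + 30 + 31 + 31 + 28 + 31 + 30 + 31 + 30 + 31 + 31 = 519.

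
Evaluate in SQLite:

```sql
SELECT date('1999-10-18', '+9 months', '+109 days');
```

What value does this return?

2000-11-04

Adding +9 months to 1999-10-18 gives 2000-07-18.
Applying '+109 days' to 2000-07-18: counting 109 days forward gives 2000-11-04.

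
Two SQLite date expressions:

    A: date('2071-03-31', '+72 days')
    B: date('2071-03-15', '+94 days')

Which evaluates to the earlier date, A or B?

A = 2071-06-11.
B = 2071-06-17.
A is earlier.

A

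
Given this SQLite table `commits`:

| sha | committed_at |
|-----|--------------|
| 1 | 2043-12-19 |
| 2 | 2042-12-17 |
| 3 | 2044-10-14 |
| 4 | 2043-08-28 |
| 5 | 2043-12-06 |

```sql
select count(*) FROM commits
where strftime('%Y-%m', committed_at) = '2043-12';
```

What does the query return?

Rows with year-month 2043-12: 2043-12-19, 2043-12-06 → 2.

2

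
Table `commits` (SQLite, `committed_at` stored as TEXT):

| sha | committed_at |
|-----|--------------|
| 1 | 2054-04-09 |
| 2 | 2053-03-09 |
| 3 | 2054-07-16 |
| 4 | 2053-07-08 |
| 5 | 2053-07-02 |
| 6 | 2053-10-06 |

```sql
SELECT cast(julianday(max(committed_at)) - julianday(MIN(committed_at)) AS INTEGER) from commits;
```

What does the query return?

MIN = 2053-03-09, MAX = 2054-07-16.
22 days remain in March 2053 after the 9th (31 − 9).
Full months from April 2053 through June 2054 contribute their day counts.
Then 16 days into July 2054.
Total: 22 + 30 + 31 + 30 + 31 + 31 + 30 + 31 + 30 + 31 + 31 + 28 + 31 + 30 + 31 + 30 + 16 = 494.

494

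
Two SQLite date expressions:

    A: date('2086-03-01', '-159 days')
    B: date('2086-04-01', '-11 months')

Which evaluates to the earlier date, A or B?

B

A = 2085-09-23.
B = 2085-05-01.
B is earlier.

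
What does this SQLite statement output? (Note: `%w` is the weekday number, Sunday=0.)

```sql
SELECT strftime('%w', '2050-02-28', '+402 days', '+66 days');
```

0

First apply '+402 days', '+66 days': 2050-02-28 → 2051-06-11.
2051-06-11 is a Sunday; with Sunday=0 that is 0.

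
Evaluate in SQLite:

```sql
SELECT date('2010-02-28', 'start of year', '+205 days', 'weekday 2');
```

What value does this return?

`start of year` rewinds 2010-02-28 to 2010-01-01.
Applying '+205 days' to 2010-01-01: counting 205 days forward gives 2010-07-25.
`weekday 2` advances to the next Tuesday; 2010-07-25 is a Sunday, so it moves forward to 2010-07-27.

2010-07-27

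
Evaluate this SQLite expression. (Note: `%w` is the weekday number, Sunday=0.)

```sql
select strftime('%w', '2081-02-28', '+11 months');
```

3

First apply '+11 months': 2081-02-28 → 2082-01-28.
2082-01-28 is a Wednesday; with Sunday=0 that is 3.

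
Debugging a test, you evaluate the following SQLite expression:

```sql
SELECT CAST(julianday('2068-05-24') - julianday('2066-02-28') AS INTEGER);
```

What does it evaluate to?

0 days remain in February 2066 after the 28th (28 − 28).
Full months from March 2066 through April 2068 contribute their day counts.
Then 24 days into May 2068.
Total: 0 + 31 + 30 + 31 + 30 + 31 + 31 + 30 + 31 + 30 + 31 + 31 + 28 + 31 + 30 + 31 + 30 + 31 + 31 + 30 + 31 + 30 + 31 + 31 + 29 + 31 + 30 + 24 = 816.

816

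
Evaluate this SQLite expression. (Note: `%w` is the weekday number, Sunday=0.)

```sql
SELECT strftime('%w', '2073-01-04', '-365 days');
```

First apply '-365 days': 2073-01-04 → 2072-01-05.
2072-01-05 is a Tuesday; with Sunday=0 that is 2.

2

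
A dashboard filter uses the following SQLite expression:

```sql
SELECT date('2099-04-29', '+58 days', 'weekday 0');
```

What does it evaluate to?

Applying '+58 days' to 2099-04-29: counting 58 days forward gives 2099-06-26.
`weekday 0` advances to the next Sunday; 2099-06-26 is a Friday, so it moves forward to 2099-06-28.

2099-06-28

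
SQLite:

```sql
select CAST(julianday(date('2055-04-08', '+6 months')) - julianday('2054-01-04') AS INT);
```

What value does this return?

642

Adding +6 months to 2055-04-08 gives 2055-10-08.
27 days remain in January 2054 after the 4th (31 − 4).
Full months from February 2054 through September 2055 contribute their day counts.
Then 8 days into October 2055.
Total: 27 + 28 + 31 + 30 + 31 + 30 + 31 + 31 + 30 + 31 + 30 + 31 + 31 + 28 + 31 + 30 + 31 + 30 + 31 + 31 + 30 + 8 = 642.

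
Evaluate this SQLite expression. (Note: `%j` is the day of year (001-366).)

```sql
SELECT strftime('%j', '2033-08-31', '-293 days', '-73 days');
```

243

First apply '-293 days', '-73 days': 2033-08-31 → 2032-08-30.
Day-of-year for 2032-08-30: days since 2032-01-01 inclusive = 243, zero-padded to 243.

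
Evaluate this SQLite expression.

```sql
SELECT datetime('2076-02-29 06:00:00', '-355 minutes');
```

355 minutes = 5h 55m; -355 minutes from 2076-02-29 06:00:00 is 2076-02-29 00:05:00.

2076-02-29 00:05:00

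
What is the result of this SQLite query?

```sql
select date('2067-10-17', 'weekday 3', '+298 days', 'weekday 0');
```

`weekday 3` advances to the next Wednesday; 2067-10-17 is a Monday, so it moves forward to 2067-10-19.
Applying '+298 days' to 2067-10-19: counting 298 days forward gives 2068-08-12.
`weekday 0` advances to the next Sunday; 2068-08-12 is already a Sunday, so it stays at 2068-08-12.

2068-08-12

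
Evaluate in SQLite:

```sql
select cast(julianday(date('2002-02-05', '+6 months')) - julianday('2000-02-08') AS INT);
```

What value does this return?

909

Adding +6 months to 2002-02-05 gives 2002-08-05.
21 days remain in February 2000 after the 8th (29 − 8).
Full months from March 2000 through July 2002 contribute their day counts.
Then 5 days into August 2002.
Total: 21 + 31 + 30 + 31 + 30 + 31 + 31 + 30 + 31 + 30 + 31 + 31 + 28 + 31 + 30 + 31 + 30 + 31 + 31 + 30 + 31 + 30 + 31 + 31 + 28 + 31 + 30 + 31 + 30 + 31 + 5 = 909.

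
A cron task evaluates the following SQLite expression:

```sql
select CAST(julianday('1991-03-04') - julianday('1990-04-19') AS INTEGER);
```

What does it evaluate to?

319

11 days remain in April 1990 after the 19th (30 − 19).
Full months from May 1990 through February 1991 contribute their day counts.
Then 4 days into March 1991.
Total: 11 + 31 + 30 + 31 + 31 + 30 + 31 + 30 + 31 + 31 + 28 + 4 = 319.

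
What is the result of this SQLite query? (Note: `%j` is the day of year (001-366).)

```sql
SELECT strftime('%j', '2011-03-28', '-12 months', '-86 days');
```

001

First apply '-12 months', '-86 days': 2011-03-28 → 2010-01-01.
Day-of-year for 2010-01-01: days since 2010-01-01 inclusive = 1, zero-padded to 001.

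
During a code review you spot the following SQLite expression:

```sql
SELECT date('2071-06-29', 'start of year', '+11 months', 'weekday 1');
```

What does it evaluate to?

`start of year` rewinds 2071-06-29 to 2071-01-01.
Adding +11 months to 2071-01-01 gives 2071-12-01.
`weekday 1` advances to the next Monday; 2071-12-01 is a Tuesday, so it moves forward to 2071-12-07.

2071-12-07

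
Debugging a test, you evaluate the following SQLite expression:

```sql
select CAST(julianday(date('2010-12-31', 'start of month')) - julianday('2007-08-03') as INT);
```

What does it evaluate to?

1216

`start of month` rewinds 2010-12-31 to 2010-12-01.
28 days remain in August 2007 after the 3rd (31 − 3).
Full months from September 2007 through November 2010 contribute their day counts.
Then 1 day into December 2010.
Total: 28 + 30 + 31 + 30 + 31 + 31 + 29 + 31 + 30 + 31 + 30 + 31 + 31 + 30 + 31 + 30 + 31 + 31 + 28 + 31 + 30 + 31 + 30 + 31 + 31 + 30 + 31 + 30 + 31 + 31 + 28 + 31 + 30 + 31 + 30 + 31 + 31 + 30 + 31 + 30 + 1 = 1216.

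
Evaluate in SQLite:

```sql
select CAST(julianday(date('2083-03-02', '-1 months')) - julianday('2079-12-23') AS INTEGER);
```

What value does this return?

Adding -1 month to 2083-03-02 gives 2083-02-02.
8 days remain in December 2079 after the 23rd (31 − 23).
Full months from January 2080 through January 2083 contribute their day counts.
Then 2 days into February 2083.
Total: 8 + 31 + 29 + 31 + 30 + 31 + 30 + 31 + 31 + 30 + 31 + 30 + 31 + 31 + 28 + 31 + 30 + 31 + 30 + 31 + 31 + 30 + 31 + 30 + 31 + 31 + 28 + 31 + 30 + 31 + 30 + 31 + 31 + 30 + 31 + 30 + 31 + 31 + 2 = 1137.

1137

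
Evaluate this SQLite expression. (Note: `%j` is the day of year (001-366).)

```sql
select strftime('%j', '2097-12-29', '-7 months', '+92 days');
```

241

First apply '-7 months', '+92 days': 2097-12-29 → 2097-08-29.
Day-of-year for 2097-08-29: days since 2097-01-01 inclusive = 241, zero-padded to 241.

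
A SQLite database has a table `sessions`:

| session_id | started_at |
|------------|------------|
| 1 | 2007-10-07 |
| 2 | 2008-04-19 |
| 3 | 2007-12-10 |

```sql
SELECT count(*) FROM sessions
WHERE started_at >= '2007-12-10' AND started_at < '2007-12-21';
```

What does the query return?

Rows in [2007-12-10, 2007-12-21): 2007-12-10 → 1 row.

1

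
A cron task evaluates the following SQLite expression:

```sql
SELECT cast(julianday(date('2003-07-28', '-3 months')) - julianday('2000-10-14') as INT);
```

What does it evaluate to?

926

Adding -3 months to 2003-07-28 gives 2003-04-28.
17 days remain in October 2000 after the 14th (31 − 14).
Full months from November 2000 through March 2003 contribute their day counts.
Then 28 days into April 2003.
Total: 17 + 30 + 31 + 31 + 28 + 31 + 30 + 31 + 30 + 31 + 31 + 30 + 31 + 30 + 31 + 31 + 28 + 31 + 30 + 31 + 30 + 31 + 31 + 30 + 31 + 30 + 31 + 31 + 28 + 31 + 28 = 926.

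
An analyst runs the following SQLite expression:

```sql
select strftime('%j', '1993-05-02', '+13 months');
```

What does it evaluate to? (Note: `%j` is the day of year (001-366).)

153

First apply '+13 months': 1993-05-02 → 1994-06-02.
Day-of-year for 1994-06-02: days since 1994-01-01 inclusive = 153, zero-padded to 153.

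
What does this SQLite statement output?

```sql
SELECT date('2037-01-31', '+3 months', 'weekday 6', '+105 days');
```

Adding +3 months to 2037-01-31 targets 2037-04-31. April 2037 has only 30 days, so SQLite normalizes the 1-day overflow forward to 2037-05-01.
`weekday 6` advances to the next Saturday; 2037-05-01 is a Friday, so it moves forward to 2037-05-02.
Applying '+105 days' to 2037-05-02: counting 105 days forward gives 2037-08-15.

2037-08-15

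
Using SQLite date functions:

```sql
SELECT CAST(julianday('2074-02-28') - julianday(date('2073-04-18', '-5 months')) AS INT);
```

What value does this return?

467

Adding -5 months to 2073-04-18 gives 2072-11-18.
12 days remain in November 2072 after the 18th (30 − 18).
Full months from December 2072 through January 2074 contribute their day counts.
Then 28 days into February 2074.
Total: 12 + 31 + 31 + 28 + 31 + 30 + 31 + 30 + 31 + 31 + 30 + 31 + 30 + 31 + 31 + 28 = 467.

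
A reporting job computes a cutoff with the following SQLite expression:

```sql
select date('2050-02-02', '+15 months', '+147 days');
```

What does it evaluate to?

Adding +15 months to 2050-02-02 gives 2051-05-02.
Applying '+147 days' to 2051-05-02: counting 147 days forward gives 2051-09-26.

2051-09-26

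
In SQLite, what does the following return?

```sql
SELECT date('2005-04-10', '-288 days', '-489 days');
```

2003-02-23

Applying '-288 days' to 2005-04-10: counting 288 days back gives 2004-06-26.
Applying '-489 days' to 2004-06-26: counting 489 days back gives 2003-02-23.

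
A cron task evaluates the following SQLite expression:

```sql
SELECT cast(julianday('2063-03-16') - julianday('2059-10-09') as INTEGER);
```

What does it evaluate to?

1254

22 days remain in October 2059 after the 9th (31 − 9).
Full months from November 2059 through February 2063 contribute their day counts.
Then 16 days into March 2063.
Total: 22 + 30 + 31 + 31 + 29 + 31 + 30 + 31 + 30 + 31 + 31 + 30 + 31 + 30 + 31 + 31 + 28 + 31 + 30 + 31 + 30 + 31 + 31 + 30 + 31 + 30 + 31 + 31 + 28 + 31 + 30 + 31 + 30 + 31 + 31 + 30 + 31 + 30 + 31 + 31 + 28 + 16 = 1254.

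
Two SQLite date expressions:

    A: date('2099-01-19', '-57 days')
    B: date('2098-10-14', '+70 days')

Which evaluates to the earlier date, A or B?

A

A = 2098-11-23.
B = 2098-12-23.
A is earlier.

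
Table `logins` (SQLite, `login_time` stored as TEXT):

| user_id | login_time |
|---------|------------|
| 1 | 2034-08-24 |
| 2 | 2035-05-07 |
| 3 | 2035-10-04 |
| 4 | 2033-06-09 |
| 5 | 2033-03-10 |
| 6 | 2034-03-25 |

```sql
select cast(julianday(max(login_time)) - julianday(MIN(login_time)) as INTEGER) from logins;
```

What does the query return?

MIN = 2033-03-10, MAX = 2035-10-04.
21 days remain in March 2033 after the 10th (31 − 10).
Full months from April 2033 through September 2035 contribute their day counts.
Then 4 days into October 2035.
Total: 21 + 30 + 31 + 30 + 31 + 31 + 30 + 31 + 30 + 31 + 31 + 28 + 31 + 30 + 31 + 30 + 31 + 31 + 30 + 31 + 30 + 31 + 31 + 28 + 31 + 30 + 31 + 30 + 31 + 31 + 30 + 4 = 938.

938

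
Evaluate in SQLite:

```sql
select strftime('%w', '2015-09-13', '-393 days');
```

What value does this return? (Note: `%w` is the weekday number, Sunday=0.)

First apply '-393 days': 2015-09-13 → 2014-08-16.
2014-08-16 is a Saturday; with Sunday=0 that is 6.

6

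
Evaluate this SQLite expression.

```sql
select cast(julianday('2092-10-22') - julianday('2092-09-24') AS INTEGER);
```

28

6 days remain in September 2092 after the 24th (30 − 24).
Then 22 days into October 2092.
Total: 6 + 22 = 28.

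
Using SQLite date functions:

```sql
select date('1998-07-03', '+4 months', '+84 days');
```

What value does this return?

Adding +4 months to 1998-07-03 gives 1998-11-03.
Applying '+84 days' to 1998-11-03: counting 84 days forward gives 1999-01-26.

1999-01-26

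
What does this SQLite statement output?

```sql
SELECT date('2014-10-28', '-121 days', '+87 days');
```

Applying '-121 days' to 2014-10-28: counting 121 days back gives 2014-06-29.
Applying '+87 days' to 2014-06-29: counting 87 days forward gives 2014-09-24.

2014-09-24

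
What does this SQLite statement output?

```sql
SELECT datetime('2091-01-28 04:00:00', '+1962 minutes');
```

2091-01-29 12:42:00

1962 minutes = 32h 42m; +1962 minutes from 2091-01-28 04:00:00 is 2091-01-29 12:42:00 (crosses midnight).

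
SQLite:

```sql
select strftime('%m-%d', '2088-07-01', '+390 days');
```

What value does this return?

First apply '+390 days': 2088-07-01 → 2089-07-26.
`%m-%d` extracts the month-day: 07-26.

07-26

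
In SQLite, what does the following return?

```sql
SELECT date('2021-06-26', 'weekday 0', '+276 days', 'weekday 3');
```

2022-03-30

`weekday 0` advances to the next Sunday; 2021-06-26 is a Saturday, so it moves forward to 2021-06-27.
Applying '+276 days' to 2021-06-27: counting 276 days forward gives 2022-03-30.
`weekday 3` advances to the next Wednesday; 2022-03-30 is already a Wednesday, so it stays at 2022-03-30.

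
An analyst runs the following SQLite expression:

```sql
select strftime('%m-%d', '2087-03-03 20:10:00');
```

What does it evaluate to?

`%m-%d` extracts the month-day: 03-03.

03-03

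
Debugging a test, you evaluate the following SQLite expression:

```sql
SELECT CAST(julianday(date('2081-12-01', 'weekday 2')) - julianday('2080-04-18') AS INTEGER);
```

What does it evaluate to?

593

`weekday 2` advances to the next Tuesday; 2081-12-01 is a Monday, so it moves forward to 2081-12-02.
12 days remain in April 2080 after the 18th (30 − 18).
Full months from May 2080 through November 2081 contribute their day counts.
Then 2 days into December 2081.
Total: 12 + 31 + 30 + 31 + 31 + 30 + 31 + 30 + 31 + 31 + 28 + 31 + 30 + 31 + 30 + 31 + 31 + 30 + 31 + 30 + 2 = 593.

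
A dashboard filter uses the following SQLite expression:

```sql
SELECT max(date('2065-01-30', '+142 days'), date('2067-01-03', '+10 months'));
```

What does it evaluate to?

date('2065-01-30', '+142 days') → 2065-06-21.
date('2067-01-03', '+10 months') → 2067-11-03.
Later of the two is 2067-11-03.

2067-11-03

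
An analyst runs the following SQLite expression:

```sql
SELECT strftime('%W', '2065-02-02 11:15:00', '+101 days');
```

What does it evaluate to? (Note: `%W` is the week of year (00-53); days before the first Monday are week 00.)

First apply '+101 days': 2065-02-02 11:15:00 → 2065-05-14 11:15:00.
2065-05-14 is a Thursday. SQLite's %W counts Mondays since the year started; the result is 19.

19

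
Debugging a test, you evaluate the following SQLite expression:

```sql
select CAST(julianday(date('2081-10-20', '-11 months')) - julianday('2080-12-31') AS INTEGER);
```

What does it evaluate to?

Adding -11 months to 2081-10-20 gives 2080-11-20.
10 days remain in November 2080 after the 20th (30 − 20).
Then 31 days into December 2080.
Total: 10 + 31 = 41.
The subtraction is earlier − later, so the result is −41 → -41.

-41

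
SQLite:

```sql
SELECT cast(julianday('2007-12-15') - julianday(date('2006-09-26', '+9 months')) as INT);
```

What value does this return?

172

Adding +9 months to 2006-09-26 gives 2007-06-26.
4 days remain in June 2007 after the 26th (30 − 26).
July 2007: 31 days.
August 2007: 31 days.
September 2007: 30 days.
October 2007: 31 days.
November 2007: 30 days.
Then 15 days into December 2007.
Total: 4 + 31 + 31 + 30 + 31 + 30 + 15 = 172.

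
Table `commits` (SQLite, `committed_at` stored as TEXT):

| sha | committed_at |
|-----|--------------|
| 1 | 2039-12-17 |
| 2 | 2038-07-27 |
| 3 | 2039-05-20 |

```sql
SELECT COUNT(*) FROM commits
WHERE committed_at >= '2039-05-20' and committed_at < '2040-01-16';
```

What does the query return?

2

Rows in [2039-05-20, 2040-01-16): 2039-12-17, 2039-05-20 → 2 rows.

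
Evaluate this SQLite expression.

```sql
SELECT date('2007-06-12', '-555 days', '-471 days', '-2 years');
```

Applying '-555 days' to 2007-06-12: counting 555 days back gives 2005-12-04.
Applying '-471 days' to 2005-12-04: counting 471 days back gives 2004-08-20.
Adding -2 years to 2004-08-20 gives 2002-08-20.

2002-08-20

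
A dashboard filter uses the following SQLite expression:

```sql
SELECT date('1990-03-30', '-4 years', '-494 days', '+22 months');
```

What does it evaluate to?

Adding -4 years to 1990-03-30 gives 1986-03-30.
Applying '-494 days' to 1986-03-30: counting 494 days back gives 1984-11-21.
Adding +22 months to 1984-11-21 gives 1986-09-21.

1986-09-21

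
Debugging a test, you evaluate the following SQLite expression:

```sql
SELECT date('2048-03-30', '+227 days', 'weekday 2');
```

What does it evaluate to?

2048-11-17

Applying '+227 days' to 2048-03-30: counting 227 days forward gives 2048-11-12.
`weekday 2` advances to the next Tuesday; 2048-11-12 is a Thursday, so it moves forward to 2048-11-17.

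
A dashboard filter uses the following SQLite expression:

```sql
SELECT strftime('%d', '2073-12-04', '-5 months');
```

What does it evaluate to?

04

First apply '-5 months': 2073-12-04 → 2073-07-04.
`%d` extracts the 2-digit day of month: 04.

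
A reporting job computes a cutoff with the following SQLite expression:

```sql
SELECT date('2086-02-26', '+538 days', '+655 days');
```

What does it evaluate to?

2089-06-03

Applying '+538 days' to 2086-02-26: counting 538 days forward gives 2087-08-18.
Applying '+655 days' to 2087-08-18: counting 655 days forward gives 2089-06-03.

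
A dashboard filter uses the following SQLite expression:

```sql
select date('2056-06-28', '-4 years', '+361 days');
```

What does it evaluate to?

2053-06-24

Adding -4 years to 2056-06-28 gives 2052-06-28.
Applying '+361 days' to 2052-06-28: counting 361 days forward gives 2053-06-24.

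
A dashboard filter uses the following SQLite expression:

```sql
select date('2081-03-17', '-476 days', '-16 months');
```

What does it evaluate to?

Applying '-476 days' to 2081-03-17: counting 476 days back gives 2079-11-27.
Adding -16 months to 2079-11-27 gives 2078-07-27.

2078-07-27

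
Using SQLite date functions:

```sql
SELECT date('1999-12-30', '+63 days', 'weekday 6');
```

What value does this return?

2000-03-04

Applying '+63 days' to 1999-12-30: counting 63 days forward gives 2000-03-02.
`weekday 6` advances to the next Saturday; 2000-03-02 is a Thursday, so it moves forward to 2000-03-04.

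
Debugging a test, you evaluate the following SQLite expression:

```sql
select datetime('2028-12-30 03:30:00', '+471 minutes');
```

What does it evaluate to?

2028-12-30 11:21:00

471 minutes = 7h 51m; +471 minutes from 2028-12-30 03:30:00 is 2028-12-30 11:21:00.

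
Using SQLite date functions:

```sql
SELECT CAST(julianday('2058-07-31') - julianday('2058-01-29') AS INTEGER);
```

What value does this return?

2 days remain in January 2058 after the 29th (31 − 29).
February 2058: 28 days.
March 2058: 31 days.
April 2058: 30 days.
May 2058: 31 days.
June 2058: 30 days.
Then 31 days into July 2058.
Total: 2 + 28 + 31 + 30 + 31 + 30 + 31 = 183.

183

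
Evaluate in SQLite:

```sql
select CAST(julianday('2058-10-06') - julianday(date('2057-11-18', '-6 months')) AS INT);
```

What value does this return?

Adding -6 months to 2057-11-18 gives 2057-05-18.
13 days remain in May 2057 after the 18th (31 − 18).
Full months from June 2057 through September 2058 contribute their day counts.
Then 6 days into October 2058.
Total: 13 + 30 + 31 + 31 + 30 + 31 + 30 + 31 + 31 + 28 + 31 + 30 + 31 + 30 + 31 + 31 + 30 + 6 = 506.

506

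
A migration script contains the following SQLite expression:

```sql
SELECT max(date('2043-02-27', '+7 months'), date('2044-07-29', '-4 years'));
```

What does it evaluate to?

2043-09-27

date('2043-02-27', '+7 months') → 2043-09-27.
date('2044-07-29', '-4 years') → 2040-07-29.
Later of the two is 2043-09-27.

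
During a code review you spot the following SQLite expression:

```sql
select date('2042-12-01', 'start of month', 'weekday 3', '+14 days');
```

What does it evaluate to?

2042-12-17

`start of month` rewinds 2042-12-01 to 2042-12-01.
`weekday 3` advances to the next Wednesday; 2042-12-01 is a Monday, so it moves forward to 2042-12-03.
Advancing 14 more days within December lands on 2042-12-17.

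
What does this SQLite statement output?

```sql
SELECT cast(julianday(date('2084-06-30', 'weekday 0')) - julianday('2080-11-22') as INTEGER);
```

1318

`weekday 0` advances to the next Sunday; 2084-06-30 is a Friday, so it moves forward to 2084-07-02.
8 days remain in November 2080 after the 22nd (30 − 22).
Full months from December 2080 through June 2084 contribute their day counts.
Then 2 days into July 2084.
Total: 8 + 31 + 31 + 28 + 31 + 30 + 31 + 30 + 31 + 31 + 30 + 31 + 30 + 31 + 31 + 28 + 31 + 30 + 31 + 30 + 31 + 31 + 30 + 31 + 30 + 31 + 31 + 28 + 31 + 30 + 31 + 30 + 31 + 31 + 30 + 31 + 30 + 31 + 31 + 29 + 31 + 30 + 31 + 30 + 2 = 1318.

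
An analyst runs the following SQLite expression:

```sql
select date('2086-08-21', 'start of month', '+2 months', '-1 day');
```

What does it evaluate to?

`start of month` rewinds 2086-08-21 to 2086-08-01.
Adding +2 months to 2086-08-01 gives 2086-10-01.
Going back 1 day from 2086-10-01 reaches 2086-09-30 (last day of September, 30 days).

2086-09-30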